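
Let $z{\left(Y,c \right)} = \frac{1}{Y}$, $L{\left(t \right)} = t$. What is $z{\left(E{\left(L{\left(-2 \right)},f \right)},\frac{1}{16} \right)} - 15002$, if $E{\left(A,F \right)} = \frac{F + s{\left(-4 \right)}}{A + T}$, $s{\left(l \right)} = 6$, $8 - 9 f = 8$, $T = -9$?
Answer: $- \frac{90023}{6} \approx -15004.0$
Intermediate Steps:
$f = 0$ ($f = \frac{8}{9} - \frac{8}{9} = 0$)
$E{\left(A,F \right)} = \frac{6 + F}{-9 + A}$ ($E{\left(A,F \right)} = \frac{F + 6}{A - 9} = \frac{6 + F}{-9 + A}$)
$z{\left(E{\left(L{\left(-2 \right)},f \right)},\frac{1}{16} \right)} - 15002 = \frac{1}{\frac{1}{-9 - 2} \left(6 + 0\right)} - 15002 = \frac{1}{\frac{1}{-11} \cdot 6} - 15002 = \frac{1}{\left(- \frac{1}{11}\right) 6} - 15002 = \frac{1}{- \frac{6}{11}} - 15002 = - \frac{11}{6} - 15002 = - \frac{90023}{6}$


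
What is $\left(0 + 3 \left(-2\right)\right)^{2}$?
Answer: $36$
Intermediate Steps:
$\left(0 + 3 \left(-2\right)\right)^{2} = \left(0 - 6\right)^{2} = \left(-6\right)^{2} = 36$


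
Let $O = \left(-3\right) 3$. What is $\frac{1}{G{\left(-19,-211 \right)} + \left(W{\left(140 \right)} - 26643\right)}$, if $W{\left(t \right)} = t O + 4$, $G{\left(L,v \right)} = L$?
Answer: $- \frac{1}{27918} \approx -3.5819 \cdot 10^{-5}$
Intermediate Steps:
$O = -9$
$W{\left(t \right)} = 4 - 9 t$ ($W{\left(t \right)} = t \left(-9\right) + 4 = - 9 t + 4 = 4 - 9 t$)
$\frac{1}{G{\left(-19,-211 \right)} + \left(W{\left(140 \right)} - 26643\right)} = \frac{1}{-19 + \left(\left(4 - 1260\right) - 26643\right)} = \frac{1}{-19 - 27899} = \frac{1}{-27918} = - \frac{1}{27918}$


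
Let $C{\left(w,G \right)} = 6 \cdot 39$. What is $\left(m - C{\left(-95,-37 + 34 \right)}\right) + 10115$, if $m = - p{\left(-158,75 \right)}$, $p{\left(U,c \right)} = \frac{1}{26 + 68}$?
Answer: $\frac{928813}{94} \approx 9881.0$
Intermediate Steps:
$p{\left(U,c \right)} = \frac{1}{94}$
$C{\left(w,G \right)} = 234$
$m = - \frac{1}{94}$ ($m = \left(-1\right) \frac{1}{94} = - \frac{1}{94} \approx -0.010638$)
$\left(m - C{\left(-95,-37 + 34 \right)}\right) + 10115 = \left(- \frac{1}{94} - 234\right) + 10115 = - \frac{21997}{94} + 10115 = \frac{928813}{94}$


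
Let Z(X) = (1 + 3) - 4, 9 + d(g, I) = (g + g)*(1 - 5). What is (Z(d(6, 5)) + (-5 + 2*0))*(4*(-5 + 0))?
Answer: 100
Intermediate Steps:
d(g, I) = -9 - 8*g (d(g, I) = -9 + (g + g)*(1 - 5) = -9 + (2*g)*(-4) = -9 - 8*g)
Z(X) = 0 (Z(X) = 4 - 4 = 0)
(Z(d(6, 5)) + (-5 + 2*0))*(4*(-5 + 0)) = (0 + (-5 + 2*0))*(4*(-5 + 0)) = (0 + (-5 + 0))*(4*(-5)) = (0 - 5)*(-20) = -5*(-20) = 100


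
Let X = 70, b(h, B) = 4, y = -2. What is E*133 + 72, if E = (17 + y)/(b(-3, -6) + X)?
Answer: 7323/74 ≈ 98.959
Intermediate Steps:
E = 15/74 (E = (17 - 2)/(4 + 70) = 15/74 ≈ 0.20270)
E*133 + 72 = (15/74)*133 + 72 = 1995/74 + 72 = 7323/74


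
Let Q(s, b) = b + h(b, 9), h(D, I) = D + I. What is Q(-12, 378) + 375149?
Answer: 375914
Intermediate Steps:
Q(s, b) = 9 + 2*b (Q(s, b) = b + (b + 9) = b + (9 + b) = 9 + 2*b)
Q(-12, 378) + 375149 = (9 + 2*378) + 375149 = (9 + 756) + 375149 = 765 + 375149 = 375914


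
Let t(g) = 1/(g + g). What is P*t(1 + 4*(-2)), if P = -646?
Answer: 323/7 ≈ 46.143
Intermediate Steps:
t(g) = 1/(2*g)
P*t(1 + 4*(-2)) = -323/(1 + 4*(-2)) = -323/(1 - 8) = -323/(-7) = -323*(-1)/7 = -646*(-1/14) = 323/7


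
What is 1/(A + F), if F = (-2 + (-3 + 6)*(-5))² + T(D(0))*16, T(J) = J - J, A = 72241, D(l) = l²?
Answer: 1/72530 ≈ 1.3787e-5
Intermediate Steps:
T(J) = 0
F = 289 (F = (-2 + (-3 + 6)*(-5))² + 0*16 = (-2 + 3*(-5))² + 0 = (-2 - 15)² + 0 = (-17)² + 0 = 289 + 0 = 289)
1/(A + F) = 1/(72241 + 289) = 1/72530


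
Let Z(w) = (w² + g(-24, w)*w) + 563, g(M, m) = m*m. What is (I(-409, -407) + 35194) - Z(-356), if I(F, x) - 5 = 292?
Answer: 45026208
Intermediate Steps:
I(F, x) = 297 (I(F, x) = 5 + 292 = 297)
g(M, m) = m²
Z(w) = 563 + w² + w³ (Z(w) = (w² + w²*w) + 563 = (w² + w³) + 563 = 563 + w² + w³)
(I(-409, -407) + 35194) - Z(-356) = (297 + 35194) - (563 + (-356)² + (-356)³) = 35491 - (563 + 126736 - 45118016) = 35491 - 1*(-44990717) = 35491 + 44990717 = 45026208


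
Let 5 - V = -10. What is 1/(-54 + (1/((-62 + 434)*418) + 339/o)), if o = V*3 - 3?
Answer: -1088472/49991957 ≈ -0.021773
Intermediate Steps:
V = 15 (V = 5 - 1*(-10) = 5 + 10 = 15)
o = 42 (o = 15*3 - 3 = 45 - 3 = 42)
1/(-54 + (1/((-62 + 434)*418) + 339/o)) = 1/(-54 + (1/((-62 + 434)*418) + 339/42)) = 1/(-54 + ((1/418)/372 + 339*(1/42))) = 1/(-54 + ((1/372)*(1/418) + 113/14)) = 1/(-54 + (1/155496 + 113/14)) = 1/(-54 + 8785531/1088472) = 1/(-49991957/1088472) = -1088472/49991957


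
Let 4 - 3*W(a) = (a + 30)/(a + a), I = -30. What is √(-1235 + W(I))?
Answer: I*√11103/3 ≈ 35.124*I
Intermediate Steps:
W(a) = 4/3 - (30 + a)/(6*a) (W(a) = 4/3 - (a + 30)/(3*(a + a)) = 4/3 - (30 + a)/(3*(2*a)) = 4/3 - (30 + a)*1/(2*a)/3 = 4/3 - (30 + a)/(6*a))
√(-1235 + W(I)) = √(-1235 + (7/6 - 5/(-30))) = √(-1235 + (7/6 - 5*(-1/30))) = √(-1235 + (7/6 + ⅙)) = √(-1235 + 4/3) = √(-3701/3) = I*√11103/3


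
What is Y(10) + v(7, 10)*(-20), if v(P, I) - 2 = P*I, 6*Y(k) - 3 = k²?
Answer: -8537/6 ≈ -1422.8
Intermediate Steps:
Y(k) = ½ + k²/6
v(P, I) = 2 + I*P (v(P, I) = 2 + P*I = 2 + I*P)
Y(10) + v(7, 10)*(-20) = (½ + (⅙)*10²) + (2 + 10*7)*(-20) = (½ + (⅙)*100) + (2 + 70)*(-20) = (½ + 50/3) + 72*(-20) = 103/6 - 1440 = -8537/6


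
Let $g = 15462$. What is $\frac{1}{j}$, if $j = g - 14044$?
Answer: $\frac{1}{1418} \approx 0.00070522$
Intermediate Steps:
$j = 1418$ ($j = 15462 - 14044 = 1418$)
$\frac{1}{j} = \frac{1}{1418}$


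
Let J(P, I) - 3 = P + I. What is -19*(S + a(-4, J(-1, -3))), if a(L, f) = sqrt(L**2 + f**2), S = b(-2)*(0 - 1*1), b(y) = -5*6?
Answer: -570 - 19*sqrt(17) ≈ -648.34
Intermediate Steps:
b(y) = -30
S = 30 (S = -30*(0 - 1*1) = -30*(0 - 1) = -30*(-1) = 30)
J(P, I) = 3 + I + P (J(P, I) = 3 + (P + I) = 3 + (I + P) = 3 + I + P)
-19*(S + a(-4, J(-1, -3))) = -19*(30 + sqrt((-4)**2 + (3 - 3 - 1)**2)) = -19*(30 + sqrt(16 + (-1)**2)) = -19*(30 + sqrt(16 + 1)) = -19*(30 + sqrt(17)) = -570 - 19*sqrt(17)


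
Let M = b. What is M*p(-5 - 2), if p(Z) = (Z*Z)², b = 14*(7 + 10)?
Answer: 571438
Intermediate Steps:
b = 238 (b = 14*17 = 238)
p(Z) = Z⁴ (p(Z) = (Z²)² = Z⁴)
M = 238
M*p(-5 - 2) = 238*(-5 - 2)⁴ = 238*(-7)⁴ = 238*2401 = 571438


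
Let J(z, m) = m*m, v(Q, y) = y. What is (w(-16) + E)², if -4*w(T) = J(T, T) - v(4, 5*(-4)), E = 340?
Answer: 73441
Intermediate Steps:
J(z, m) = m²
w(T) = -5 - T²/4 (w(T) = -(T² - 5*(-4))/4 = -(T² - 1*(-20))/4 = -(T² + 20)/4 = -(20 + T²)/4 = -5 - T²/4)
(w(-16) + E)² = ((-5 - ¼*(-16)²) + 340)² = ((-5 - ¼*256) + 340)² = ((-5 - 64) + 340)² = (-69 + 340)² = 271² = 73441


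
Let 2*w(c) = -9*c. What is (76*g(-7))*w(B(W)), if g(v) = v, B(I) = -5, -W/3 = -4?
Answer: -11970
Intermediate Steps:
W = 12 (W = -3*(-4) = 12)
w(c) = -9*c/2 (w(c) = (-9*c)/2 = -9*c/2)
(76*g(-7))*w(B(W)) = (76*(-7))*(-9/2*(-5)) = -532*45/2 = -11970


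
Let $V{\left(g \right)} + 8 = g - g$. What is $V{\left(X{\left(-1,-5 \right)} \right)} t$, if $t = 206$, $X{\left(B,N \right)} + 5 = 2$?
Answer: $-1648$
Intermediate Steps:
$X{\left(B,N \right)} = -3$ ($X{\left(B,N \right)} = -5 + 2 = -3$)
$V{\left(g \right)} = -8$ ($V{\left(g \right)} = -8 + \left(g - g\right) = -8 + 0 = -8$)
$V{\left(X{\left(-1,-5 \right)} \right)} t = \left(-8\right) 206 = -1648$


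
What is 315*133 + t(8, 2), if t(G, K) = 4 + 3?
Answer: 41902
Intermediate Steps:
t(G, K) = 7
315*133 + t(8, 2) = 315*133 + 7 = 41895 + 7 = 41902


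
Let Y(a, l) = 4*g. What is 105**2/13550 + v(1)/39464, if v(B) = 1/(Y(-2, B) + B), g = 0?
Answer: 8702083/10694744 ≈ 0.81368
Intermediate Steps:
Y(a, l) = 0 (Y(a, l) = 4*0 = 0)
v(B) = 1/B (v(B) = 1/(0 + B) = 1/B)
105**2/13550 + v(1)/39464 = 105**2/13550 + 1/(1*39464) = 11025*(1/13550) + 1*(1/39464) = 441/542 + 1/39464 = 8702083/10694744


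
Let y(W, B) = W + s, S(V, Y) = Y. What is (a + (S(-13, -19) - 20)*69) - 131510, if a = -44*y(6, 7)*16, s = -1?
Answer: -137721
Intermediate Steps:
y(W, B) = -1 + W (y(W, B) = W - 1 = -1 + W)
a = -3520 (a = -44*(-1 + 6)*16 = -44*5*16 = -220*16 = -3520)
(a + (S(-13, -19) - 20)*69) - 131510 = (-3520 + (-19 - 20)*69) - 131510 = (-3520 - 39*69) - 131510 = (-3520 - 2691) - 131510 = -6211 - 131510 = -137721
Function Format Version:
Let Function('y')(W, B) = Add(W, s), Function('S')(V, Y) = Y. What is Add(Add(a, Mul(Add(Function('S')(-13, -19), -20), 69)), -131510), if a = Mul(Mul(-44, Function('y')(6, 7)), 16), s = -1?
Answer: -137721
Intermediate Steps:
Function('y')(W, B) = Add(-1, W) (Function('y')(W, B) = Add(W, -1) = Add(-1, W))
a = -3520 (a = Mul(Mul(-44, Add(-1, 6)), 16) = Mul(Mul(-44, 5), 16) = Mul(-220, 16) = -3520)
Add(Add(a, Mul(Add(Function('S')(-13, -19), -20), 69)), -131510) = Add(Add(-3520, Mul(Add(-19, -20), 69)), -131510) = Add(Add(-3520, Mul(-39, 69)), -131510) = Add(Add(-3520, -2691), -131510) = Add(-6211, -131510) = -137721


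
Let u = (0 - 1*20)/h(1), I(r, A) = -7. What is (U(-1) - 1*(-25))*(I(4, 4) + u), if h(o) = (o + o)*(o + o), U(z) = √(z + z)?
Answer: -300 - 12*I*√2 ≈ -300.0 - 16.971*I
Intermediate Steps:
U(z) = √2*√z (U(z) = √(2*z) = √2*√z)
h(o) = 4*o² (h(o) = (2*o)*(2*o) = 4*o²)
u = -5 (u = (0 - 1*20)/((4*1²)) = (0 - 20)/((4*1)) = -20/4 = -20*¼ = -5)
(U(-1) - 1*(-25))*(I(4, 4) + u) = (√2*√(-1) - 1*(-25))*(-7 - 5) = (√2*I + 25)*(-12) = (I*√2 + 25)*(-12) = (25 + I*√2)*(-12) = -300 - 12*I*√2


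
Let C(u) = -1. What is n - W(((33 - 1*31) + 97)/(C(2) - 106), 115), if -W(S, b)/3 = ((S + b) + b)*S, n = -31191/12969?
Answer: -31589467994/49494027 ≈ -638.25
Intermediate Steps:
n = -10397/4323 (n = -31191*1/12969 = -10397/4323 ≈ -2.4050)
W(S, b) = -3*S*(S + 2*b) (W(S, b) = -3*((S + b) + b)*S = -3*(S + 2*b)*S = -3*S*(S + 2*b))
n - W(((33 - 1*31) + 97)/(C(2) - 106), 115) = -10397/4323 - (-3)*((33 - 1*31) + 97)/(-1 - 106)*(((33 - 1*31) + 97)/(-1 - 106) + 2*115) = -10397/4323 - (-3)*((33 - 31) + 97)/(-107)*(((33 - 31) + 97)/(-107) + 230) = -10397/4323 - (-3)*(2 + 97)*(-1/107)*((2 + 97)*(-1/107) + 230) = -10397/4323 - (-3)*99*(-1/107)*(99*(-1/107) + 230) = -10397/4323 - (-3)*(-99)*(-99/107 + 230)/107 = -10397/4323 - (-3)*(-99)*24511/(107*107) = -10397/4323 - 1*7279767/11449 = -10397/4323 - 7279767/11449 = -31589467994/49494027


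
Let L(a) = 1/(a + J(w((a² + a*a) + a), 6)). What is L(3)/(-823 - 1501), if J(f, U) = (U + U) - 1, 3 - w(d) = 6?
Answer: -1/32536 ≈ -3.0735e-5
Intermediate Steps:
w(d) = -3 (w(d) = 3 - 1*6 = 3 - 6 = -3)
J(f, U) = -1 + 2*U (J(f, U) = 2*U - 1 = -1 + 2*U)
L(a) = 1/(11 + a) (L(a) = 1/(a + (-1 + 2*6)) = 1/(a + (-1 + 12)) = 1/(a + 11) = 1/(11 + a))
L(3)/(-823 - 1501) = 1/((-823 - 1501)*(11 + 3)) = 1/(-2324*14) = -1/2324*1/14 = -1/32536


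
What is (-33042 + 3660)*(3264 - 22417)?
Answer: 562753446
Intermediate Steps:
(-33042 + 3660)*(3264 - 22417) = -29382*(-19153) = 562753446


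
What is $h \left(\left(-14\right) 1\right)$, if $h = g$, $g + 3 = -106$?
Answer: $1526$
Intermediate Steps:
$g = -109$ ($g = -3 - 106 = -109$)
$h = -109$
$h \left(\left(-14\right) 1\right) = - 109 \left(\left(-14\right) 1\right) = \left(-109\right) \left(-14\right) = 1526$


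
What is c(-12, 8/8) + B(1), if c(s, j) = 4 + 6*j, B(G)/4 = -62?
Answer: -238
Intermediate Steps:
B(G) = -248 (B(G) = 4*(-62) = -248)
c(-12, 8/8) + B(1) = (4 + 6*(8/8)) - 248 = (4 + 6*(8*(1/8))) - 248 = (4 + 6*1) - 248 = (4 + 6) - 248 = 10 - 248 = -238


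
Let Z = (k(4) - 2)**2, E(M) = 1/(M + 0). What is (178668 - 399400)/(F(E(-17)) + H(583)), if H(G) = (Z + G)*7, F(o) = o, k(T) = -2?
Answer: -938111/17820 ≈ -52.644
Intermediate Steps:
E(M) = 1/M
Z = 16 (Z = (-2 - 2)**2 = (-4)**2 = 16)
H(G) = 112 + 7*G (H(G) = (16 + G)*7 = 112 + 7*G)
(178668 - 399400)/(F(E(-17)) + H(583)) = (178668 - 399400)/(1/(-17) + (112 + 7*583)) = -220732/(-1/17 + (112 + 4081)) = -220732/(-1/17 + 4193) = -220732/71280/17 = -220732*17/71280 = -938111/17820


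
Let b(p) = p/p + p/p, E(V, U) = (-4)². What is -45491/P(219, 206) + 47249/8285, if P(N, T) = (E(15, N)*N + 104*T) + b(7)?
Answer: 160204927/41309010 ≈ 3.8782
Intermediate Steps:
E(V, U) = 16
b(p) = 2 (b(p) = 1 + 1 = 2)
P(N, T) = 2 + 16*N + 104*T (P(N, T) = (16*N + 104*T) + 2 = 2 + 16*N + 104*T)
-45491/P(219, 206) + 47249/8285 = -45491/(2 + 16*219 + 104*206) + 47249/8285 = -45491/(2 + 3504 + 21424) + 47249*(1/8285) = -45491/24930 + 47249/8285 = 160204927/41309010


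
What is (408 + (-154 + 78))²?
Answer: 110224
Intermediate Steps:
(408 + (-154 + 78))² = (408 - 76)² = 332² = 110224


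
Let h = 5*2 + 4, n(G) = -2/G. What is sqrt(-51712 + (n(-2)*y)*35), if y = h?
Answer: I*sqrt(51222) ≈ 226.32*I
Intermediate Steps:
h = 14 (h = 10 + 4 = 14)
y = 14
sqrt(-51712 + (n(-2)*y)*35) = sqrt(-51712 + (-2/(-2)*14)*35) = sqrt(-51712 + (-2*(-1/2)*14)*35) = sqrt(-51712 + (1*14)*35) = sqrt(-51712 + 14*35) = sqrt(-51712 + 490) = sqrt(-51222) = I*sqrt(51222)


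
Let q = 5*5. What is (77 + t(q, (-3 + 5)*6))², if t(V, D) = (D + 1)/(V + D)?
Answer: 8191044/1369 ≈ 5983.2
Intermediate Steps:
q = 25
t(V, D) = (1 + D)/(D + V)
(77 + t(q, (-3 + 5)*6))² = (77 + (1 + (-3 + 5)*6)/((-3 + 5)*6 + 25))² = (77 + (1 + 2*6)/(2*6 + 25))² = (77 + (1 + 12)/(12 + 25))² = (77 + 13/37)² = (2862/37)² = 8191044/1369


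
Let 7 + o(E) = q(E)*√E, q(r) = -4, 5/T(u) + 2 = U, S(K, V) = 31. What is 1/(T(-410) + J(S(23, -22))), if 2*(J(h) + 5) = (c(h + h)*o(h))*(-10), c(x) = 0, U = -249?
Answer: -251/1260 ≈ -0.19921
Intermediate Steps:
T(u) = -5/251 (T(u) = 5/(-2 - 249) = 5/(-251) = 5*(-1/251) = -5/251)
o(E) = -7 - 4*√E
J(h) = -5 (J(h) = -5 + ((0*(-7 - 4*√h))*(-10))/2 = -5 + (0*(-10))/2 = -5 + (½)*0 = -5 + 0 = -5)
1/(T(-410) + J(S(23, -22))) = 1/(-5/251 - 5) = 1/(-1260/251) = -251/1260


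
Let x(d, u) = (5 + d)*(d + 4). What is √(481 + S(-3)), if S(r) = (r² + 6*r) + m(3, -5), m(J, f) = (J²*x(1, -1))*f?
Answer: I*√878 ≈ 29.631*I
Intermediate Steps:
x(d, u) = (4 + d)*(5 + d) (x(d, u) = (5 + d)*(4 + d) = (4 + d)*(5 + d))
m(J, f) = 30*f*J² (m(J, f) = (J²*(20 + 1² + 9*1))*f = (J²*(20 + 1 + 9))*f = (J²*30)*f = (30*J²)*f = 30*f*J²)
S(r) = -1350 + r² + 6*r (S(r) = (r² + 6*r) + 30*(-5)*3² = (r² + 6*r) + 30*(-5)*9 = (r² + 6*r) - 1350 = -1350 + r² + 6*r)
√(481 + S(-3)) = √(481 + (-1350 + (-3)² + 6*(-3))) = √(481 + (-1350 + 9 - 18)) = √(481 - 1359) = √(-878) = I*√878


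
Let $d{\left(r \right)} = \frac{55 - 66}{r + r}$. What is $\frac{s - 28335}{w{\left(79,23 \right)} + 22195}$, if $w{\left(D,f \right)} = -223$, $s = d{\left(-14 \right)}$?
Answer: $- \frac{793369}{615216} \approx -1.2896$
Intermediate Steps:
$d{\left(r \right)} = - \frac{11}{2 r}$
$s = \frac{11}{28}$ ($s = - \frac{11}{2 \left(-14\right)} = \left(- \frac{11}{2}\right) \left(- \frac{1}{14}\right) = \frac{11}{28} \approx 0.39286$)
$\frac{s - 28335}{w{\left(79,23 \right)} + 22195} = \frac{\frac{11}{28} - 28335}{-223 + 22195} = - \frac{793369}{28 \cdot 21972} = \left(- \frac{793369}{28}\right) \frac{1}{21972} = - \frac{793369}{615216}$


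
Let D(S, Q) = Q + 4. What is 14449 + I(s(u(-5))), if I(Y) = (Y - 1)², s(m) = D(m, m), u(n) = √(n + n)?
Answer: 14448 + 6*I*√10 ≈ 14448.0 + 18.974*I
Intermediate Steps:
D(S, Q) = 4 + Q
u(n) = √2*√n (u(n) = √(2*n) = √2*√n)
s(m) = 4 + m
I(Y) = (-1 + Y)²
14449 + I(s(u(-5))) = 14449 + (-1 + (4 + √2*√(-5)))² = 14449 + (-1 + (4 + √2*(I*√5)))² = 14449 + (-1 + (4 + I*√10))² = 14449 + (3 + I*√10)²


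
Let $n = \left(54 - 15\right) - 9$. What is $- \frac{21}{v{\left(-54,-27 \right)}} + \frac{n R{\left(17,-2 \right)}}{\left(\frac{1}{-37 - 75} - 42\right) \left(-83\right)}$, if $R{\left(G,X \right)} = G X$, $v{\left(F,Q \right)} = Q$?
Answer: $\frac{341089}{702927} \approx 0.48524$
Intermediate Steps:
$n = 30$ ($n = 39 - 9 = 30$)
$- \frac{21}{v{\left(-54,-27 \right)}} + \frac{n R{\left(17,-2 \right)}}{\left(\frac{1}{-37 - 75} - 42\right) \left(-83\right)} = - \frac{21}{-27} + \frac{30 \cdot 17 \left(-2\right)}{\left(\frac{1}{-37 - 75} - 42\right) \left(-83\right)} = \left(-21\right) \left(- \frac{1}{27}\right) + \frac{30 \left(-34\right)}{\left(\frac{1}{-112} - 42\right) \left(-83\right)} = \frac{7}{9} - \frac{1020}{\left(- \frac{1}{112} - 42\right) \left(-83\right)} = \frac{7}{9} - \frac{1020}{\left(- \frac{4705}{112}\right) \left(-83\right)} = \frac{7}{9} - \frac{1020}{\frac{390515}{112}} = \frac{7}{9} - \frac{22848}{78103} = \frac{341089}{702927}$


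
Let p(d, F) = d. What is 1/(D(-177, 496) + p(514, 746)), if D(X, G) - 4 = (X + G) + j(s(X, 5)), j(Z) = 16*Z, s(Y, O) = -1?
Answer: 1/821 ≈ 0.0012180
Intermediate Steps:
D(X, G) = -12 + G + X (D(X, G) = 4 + ((X + G) + 16*(-1)) = 4 + ((G + X) - 16) = 4 + (-16 + G + X) = -12 + G + X)
1/(D(-177, 496) + p(514, 746)) = 1/((-12 + 496 - 177) + 514) = 1/(307 + 514) = 1/821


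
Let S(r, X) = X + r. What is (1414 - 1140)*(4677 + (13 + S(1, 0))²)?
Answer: 1335202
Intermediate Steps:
(1414 - 1140)*(4677 + (13 + S(1, 0))²) = (1414 - 1140)*(4677 + (13 + (0 + 1))²) = 274*(4677 + (13 + 1)²) = 274*(4677 + 14²) = 274*(4677 + 196) = 274*4873 = 1335202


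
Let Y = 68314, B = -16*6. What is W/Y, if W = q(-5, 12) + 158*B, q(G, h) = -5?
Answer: -15173/68314 ≈ -0.22211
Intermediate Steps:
B = -96
W = -15173 (W = -5 + 158*(-96) = -5 - 15168 = -15173)
W/Y = -15173/68314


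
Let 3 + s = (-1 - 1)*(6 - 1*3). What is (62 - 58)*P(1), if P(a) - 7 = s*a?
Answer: -8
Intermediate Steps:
s = -9 (s = -3 + (-1 - 1)*(6 - 1*3) = -3 - 2*(6 - 3) = -3 - 2*3 = -3 - 6 = -9)
P(a) = 7 - 9*a
(62 - 58)*P(1) = (62 - 58)*(7 - 9*1) = 4*(7 - 9) = 4*(-2) = -8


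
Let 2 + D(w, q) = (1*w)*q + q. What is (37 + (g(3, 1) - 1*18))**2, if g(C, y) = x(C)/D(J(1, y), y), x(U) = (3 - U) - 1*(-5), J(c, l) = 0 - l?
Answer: 1089/4 ≈ 272.25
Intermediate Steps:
J(c, l) = -l
D(w, q) = -2 + q + q*w (D(w, q) = -2 + ((1*w)*q + q) = -2 + (w*q + q) = -2 + (q*w + q) = -2 + (q + q*w) = -2 + q + q*w)
x(U) = 8 - U (x(U) = (3 - U) + 5 = 8 - U)
g(C, y) = (8 - C)/(-2 + y - y**2) (g(C, y) = (8 - C)/(-2 + y + y*(-y)) = (8 - C)/(-2 + y - y**2))
(37 + (g(3, 1) - 1*18))**2 = (37 + ((8 - 1*3)/(-2 + 1 - 1*1**2) - 1*18))**2 = (37 + ((8 - 3)/(-2 + 1 - 1*1) - 18))**2 = (37 + (5/(-2 + 1 - 1) - 18))**2 = (37 + (5/(-2) - 18))**2 = (37 + (-1/2*5 - 18))**2 = (37 + (-5/2 - 18))**2 = (37 - 41/2)**2 = (33/2)**2 = 1089/4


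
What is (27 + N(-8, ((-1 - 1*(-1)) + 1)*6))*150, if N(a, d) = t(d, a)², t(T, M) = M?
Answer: 13650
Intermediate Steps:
N(a, d) = a²
(27 + N(-8, ((-1 - 1*(-1)) + 1)*6))*150 = (27 + (-8)²)*150 = (27 + 64)*150 = 91*150 = 13650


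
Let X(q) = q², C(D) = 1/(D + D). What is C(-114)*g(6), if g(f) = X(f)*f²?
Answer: -108/19 ≈ -5.6842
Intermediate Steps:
C(D) = 1/(2*D)
g(f) = f⁴ (g(f) = f²*f² = f⁴)
C(-114)*g(6) = ((½)/(-114))*6⁴ = ((½)*(-1/114))*1296 = -1/228*1296 = -108/19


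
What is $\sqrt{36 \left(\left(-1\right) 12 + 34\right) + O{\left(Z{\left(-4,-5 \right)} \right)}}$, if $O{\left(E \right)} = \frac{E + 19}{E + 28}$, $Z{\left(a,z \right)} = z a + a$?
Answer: $\frac{\sqrt{383713}}{22} \approx 28.157$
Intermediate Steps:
$Z{\left(a,z \right)} = a + a z$ ($Z{\left(a,z \right)} = a z + a = a + a z$)
$O{\left(E \right)} = \frac{19 + E}{28 + E}$
$\sqrt{36 \left(\left(-1\right) 12 + 34\right) + O{\left(Z{\left(-4,-5 \right)} \right)}} = \sqrt{36 \left(\left(-1\right) 12 + 34\right) + \frac{19 - 4 \left(1 - 5\right)}{28 - 4 \left(1 - 5\right)}} = \sqrt{36 \left(-12 + 34\right) + \frac{19 - -16}{28 - -16}} = \sqrt{36 \cdot 22 + \frac{19 + 16}{28 + 16}} = \sqrt{792 + \frac{1}{44} \cdot 35} = \sqrt{792 + \frac{35}{44}} = \sqrt{\frac{34883}{44}} = \frac{\sqrt{383713}}{22}$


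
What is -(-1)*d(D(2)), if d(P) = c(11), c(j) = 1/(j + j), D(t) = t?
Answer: 1/22 ≈ 0.045455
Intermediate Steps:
c(j) = 1/(2*j)
d(P) = 1/22 (d(P) = (1/2)/11 = (1/2)*(1/11) = 1/22)
-(-1)*d(D(2)) = -(-1)/22 = -1*(-1/22) = 1/22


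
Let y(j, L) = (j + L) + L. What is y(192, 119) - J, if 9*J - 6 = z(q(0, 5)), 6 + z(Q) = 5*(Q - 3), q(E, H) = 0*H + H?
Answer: 3860/9 ≈ 428.89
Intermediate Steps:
q(E, H) = H (q(E, H) = 0 + H = H)
z(Q) = -21 + 5*Q (z(Q) = -6 + 5*(Q - 3) = -6 + 5*(-3 + Q) = -6 + (-15 + 5*Q) = -21 + 5*Q)
y(j, L) = j + 2*L (y(j, L) = (L + j) + L = j + 2*L)
J = 10/9 (J = 2/3 + (-21 + 5*5)/9 = 2/3 + (-21 + 25)/9 = 2/3 + (1/9)*4 = 2/3 + 4/9 = 10/9 ≈ 1.1111)
y(192, 119) - J = (192 + 2*119) - 1*10/9 = (192 + 238) - 10/9 = 430 - 10/9 = 3860/9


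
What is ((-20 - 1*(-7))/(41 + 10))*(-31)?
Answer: 403/51 ≈ 7.9020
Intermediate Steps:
((-20 - 1*(-7))/(41 + 10))*(-31) = ((-20 + 7)/51)*(-31) = -13*1/51*(-31) = -13/51*(-31) = 403/51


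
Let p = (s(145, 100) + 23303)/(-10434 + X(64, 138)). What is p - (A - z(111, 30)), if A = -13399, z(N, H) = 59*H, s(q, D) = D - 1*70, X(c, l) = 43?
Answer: 157597746/10391 ≈ 15167.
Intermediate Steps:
s(q, D) = -70 + D (s(q, D) = D - 70 = -70 + D)
p = -23333/10391 (p = ((-70 + 100) + 23303)/(-10434 + 43) = (30 + 23303)/(-10391) = 23333*(-1/10391) = -23333/10391 ≈ -2.2455)
p - (A - z(111, 30)) = -23333/10391 - (-13399 - 59*30) = -23333/10391 - (-13399 - 1*1770) = -23333/10391 - (-13399 - 1770) = -23333/10391 - 1*(-15169) = -23333/10391 + 15169 = 157597746/10391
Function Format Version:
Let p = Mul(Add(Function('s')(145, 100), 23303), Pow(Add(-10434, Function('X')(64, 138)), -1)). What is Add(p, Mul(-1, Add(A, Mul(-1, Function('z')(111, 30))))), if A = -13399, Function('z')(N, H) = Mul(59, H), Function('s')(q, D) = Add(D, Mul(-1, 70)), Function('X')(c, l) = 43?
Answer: Rational(157597746, 10391) ≈ 15167.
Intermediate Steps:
Function('s')(q, D) = Add(-70, D) (Function('s')(q, D) = Add(D, -70) = Add(-70, D))
p = Rational(-23333, 10391) (p = Mul(Add(Add(-70, 100), 23303), Pow(Add(-10434, 43), -1)) = Mul(Add(30, 23303), Pow(-10391, -1)) = Mul(23333, Rational(-1, 10391)) = Rational(-23333, 10391) ≈ -2.2455)
Add(p, Mul(-1, Add(A, Mul(-1, Function('z')(111, 30))))) = Add(Rational(-23333, 10391), Mul(-1, Add(-13399, Mul(-1, Mul(59, 30))))) = Add(Rational(-23333, 10391), Mul(-1, Add(-13399, Mul(-1, 1770)))) = Add(Rational(-23333, 10391), Mul(-1, Add(-13399, -1770))) = Add(Rational(-23333, 10391), Mul(-1, -15169)) = Add(Rational(-23333, 10391), 15169) = Rational(157597746, 10391)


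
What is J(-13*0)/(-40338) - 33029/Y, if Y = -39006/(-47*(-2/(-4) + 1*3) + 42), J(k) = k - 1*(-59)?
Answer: -18134663011/174824892 ≈ -103.73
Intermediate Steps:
J(k) = 59 + k (J(k) = k + 59 = 59 + k)
Y = 78012/245 (Y = -39006/(-47*(-2*(-1/4) + 3) + 42) = -39006/(-47*(1/2 + 3) + 42) = -39006/(-47*7/2 + 42) = -39006/(-329/2 + 42) = -39006/(-245/2) = -39006*(-2/245) = 78012/245 ≈ 318.42)
J(-13*0)/(-40338) - 33029/Y = (59 - 13*0)/(-40338) - 33029/78012/245 = (59 + 0)*(-1/40338) - 33029*245/78012 = 59*(-1/40338) - 8092105/78012 = -59/40338 - 8092105/78012 = -18134663011/174824892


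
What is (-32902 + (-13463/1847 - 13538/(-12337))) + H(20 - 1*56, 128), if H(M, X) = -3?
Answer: -749928863640/22786439 ≈ -32911.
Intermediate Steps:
(-32902 + (-13463/1847 - 13538/(-12337))) + H(20 - 1*56, 128) = (-32902 + (-13463/1847 - 13538/(-12337))) - 3 = (-32902 + (-13463*1/1847 - 13538*(-1/12337))) - 3 = (-32902 + (-13463/1847 + 13538/12337)) - 3 = (-32902 - 141088345/22786439) - 3 = -749860504323/22786439 - 3 = -749928863640/22786439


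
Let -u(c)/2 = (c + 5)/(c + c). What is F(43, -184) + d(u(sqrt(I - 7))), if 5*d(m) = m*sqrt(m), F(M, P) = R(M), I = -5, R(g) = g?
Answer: 43 + sqrt(2)*3**(1/4)*(-2*sqrt(3) + 5*I)**(3/2)/60 ≈ 42.538 - 0.057298*I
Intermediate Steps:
F(M, P) = M
u(c) = -(5 + c)/c (u(c) = -2*(c + 5)/(c + c) = -2*(5 + c)/(2*c) = -2*(5 + c)*1/(2*c) = -(5 + c)/c)
d(m) = m**(3/2)/5 (d(m) = (m*sqrt(m))/5 = m**(3/2)/5)
F(43, -184) + d(u(sqrt(I - 7))) = 43 + ((-5 - sqrt(-5 - 7))/(sqrt(-5 - 7)))**(3/2)/5 = 43 + ((-5 - sqrt(-12))/(sqrt(-12)))**(3/2)/5 = 43 + ((-5 - 2*I*sqrt(3))/((2*I*sqrt(3))))**(3/2)/5 = 43 + ((-I*sqrt(3)/6)*(-5 - 2*I*sqrt(3)))**(3/2)/5 = 43 + (-I*sqrt(3)*(-5 - 2*I*sqrt(3))/6)**(3/2)/5 = 43 + (sqrt(2)*3**(1/4)*(-I*(-5 - 2*I*sqrt(3)))**(3/2)/12)/5 = 43 + sqrt(2)*3**(1/4)*(-I*(-5 - 2*I*sqrt(3)))**(3/2)/60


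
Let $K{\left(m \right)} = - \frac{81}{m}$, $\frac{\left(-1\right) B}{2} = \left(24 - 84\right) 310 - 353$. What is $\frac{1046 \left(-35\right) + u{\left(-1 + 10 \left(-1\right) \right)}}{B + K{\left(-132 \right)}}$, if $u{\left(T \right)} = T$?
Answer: $- \frac{1611324}{1667891} \approx -0.96608$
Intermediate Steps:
$B = 37906$ ($B = - 2 \left(\left(24 - 84\right) 310 - 353\right) = - 2 \left(\left(-60\right) 310 - 353\right) = - 2 \left(-18600 - 353\right) = \left(-2\right) \left(-18953\right) = 37906$)
$\frac{1046 \left(-35\right) + u{\left(-1 + 10 \left(-1\right) \right)}}{B + K{\left(-132 \right)}} = \frac{1046 \left(-35\right) + \left(-1 + 10 \left(-1\right)\right)}{37906 - \frac{81}{-132}} = \frac{-36610 - 11}{37906 - - \frac{27}{44}} = \frac{-36610 - 11}{37906 + \frac{27}{44}} = - \frac{36621}{\frac{1667891}{44}} = \left(-36621\right) \frac{44}{1667891} = - \frac{1611324}{1667891}$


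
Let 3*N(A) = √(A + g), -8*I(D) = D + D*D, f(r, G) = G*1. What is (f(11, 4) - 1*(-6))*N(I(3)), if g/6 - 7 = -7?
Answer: 5*I*√6/3 ≈ 4.0825*I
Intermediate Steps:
g = 0 (g = 42 + 6*(-7) = 42 - 42 = 0)
f(r, G) = G
I(D) = -D/8 - D²/8 (I(D) = -(D + D*D)/8 = -(D + D²)/8 = -D/8 - D²/8)
N(A) = √A/3 (N(A) = √(A + 0)/3 = √A/3)
(f(11, 4) - 1*(-6))*N(I(3)) = (4 - 1*(-6))*(√(-⅛*3*(1 + 3))/3) = (4 + 6)*(√(-⅛*3*4)/3) = 10*(√(-3/2)/3) = 10*((I*√6/2)/3) = 10*(I*√6/6) = 5*I*√6/3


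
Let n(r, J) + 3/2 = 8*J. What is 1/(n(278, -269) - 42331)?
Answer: -2/88969 ≈ -2.2480e-5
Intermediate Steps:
n(r, J) = -3/2 + 8*J
1/(n(278, -269) - 42331) = 1/((-3/2 + 8*(-269)) - 42331) = 1/((-3/2 - 2152) - 42331) = 1/(-4307/2 - 42331) = 1/(-88969/2) = -2/88969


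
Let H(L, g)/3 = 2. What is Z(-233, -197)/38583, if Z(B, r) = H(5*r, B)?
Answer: 2/12861 ≈ 0.00015551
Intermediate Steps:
H(L, g) = 6 (H(L, g) = 3*2 = 6)
Z(B, r) = 6
Z(-233, -197)/38583 = 6/38583 = 6*(1/38583) = 2/12861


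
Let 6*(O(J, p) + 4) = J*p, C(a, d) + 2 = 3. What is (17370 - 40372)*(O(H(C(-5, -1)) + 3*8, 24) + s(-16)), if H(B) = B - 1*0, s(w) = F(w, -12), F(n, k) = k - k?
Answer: -2208192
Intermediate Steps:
F(n, k) = 0
s(w) = 0
C(a, d) = 1 (C(a, d) = -2 + 3 = 1)
H(B) = B (H(B) = B + 0 = B)
O(J, p) = -4 + J*p/6 (O(J, p) = -4 + (J*p)/6 = -4 + J*p/6)
(17370 - 40372)*(O(H(C(-5, -1)) + 3*8, 24) + s(-16)) = (17370 - 40372)*((-4 + (⅙)*(1 + 3*8)*24) + 0) = -23002*((-4 + (⅙)*(1 + 24)*24) + 0) = -23002*((-4 + (⅙)*25*24) + 0) = -23002*((-4 + 100) + 0) = -23002*(96 + 0) = -23002*96 = -2208192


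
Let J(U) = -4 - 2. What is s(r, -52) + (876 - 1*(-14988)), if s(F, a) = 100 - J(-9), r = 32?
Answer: 15970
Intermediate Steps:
J(U) = -6
s(F, a) = 106 (s(F, a) = 100 - 1*(-6) = 100 + 6 = 106)
s(r, -52) + (876 - 1*(-14988)) = 106 + (876 - 1*(-14988)) = 106 + (876 + 14988) = 106 + 15864 = 15970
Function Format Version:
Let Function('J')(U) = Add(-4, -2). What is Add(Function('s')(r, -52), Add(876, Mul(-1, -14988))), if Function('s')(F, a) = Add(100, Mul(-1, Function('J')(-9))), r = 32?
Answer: 15970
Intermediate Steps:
Function('J')(U) = -6
Function('s')(F, a) = 106 (Function('s')(F, a) = Add(100, Mul(-1, -6)) = Add(100, 6) = 106)
Add(Function('s')(r, -52), Add(876, Mul(-1, -14988))) = Add(106, Add(876, Mul(-1, -14988))) = Add(106, Add(876, 14988)) = Add(106, 15864) = 15970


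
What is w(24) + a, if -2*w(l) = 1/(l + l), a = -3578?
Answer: -343489/96 ≈ -3578.0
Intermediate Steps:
w(l) = -1/(4*l) (w(l) = -1/(2*(l + l)) = -1/(2*l)/2 = -1/(4*l))
w(24) + a = -¼/24 - 3578 = -¼*1/24 - 3578 = -1/96 - 3578 = -343489/96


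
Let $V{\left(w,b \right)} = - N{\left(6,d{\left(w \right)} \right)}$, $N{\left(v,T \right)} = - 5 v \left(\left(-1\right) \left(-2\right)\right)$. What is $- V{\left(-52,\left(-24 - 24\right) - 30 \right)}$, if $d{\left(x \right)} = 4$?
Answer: $-60$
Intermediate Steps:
$N{\left(v,T \right)} = - 10 v$ ($N{\left(v,T \right)} = - 5 v 2 = - 10 v$)
$V{\left(w,b \right)} = 60$ ($V{\left(w,b \right)} = - \left(-10\right) 6 = \left(-1\right) \left(-60\right) = 60$)
$- V{\left(-52,\left(-24 - 24\right) - 30 \right)} = \left(-1\right) 60 = -60$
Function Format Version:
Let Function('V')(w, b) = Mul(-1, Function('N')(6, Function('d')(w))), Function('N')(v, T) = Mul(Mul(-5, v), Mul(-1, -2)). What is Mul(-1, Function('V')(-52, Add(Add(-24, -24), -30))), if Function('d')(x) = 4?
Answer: -60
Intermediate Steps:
Function('N')(v, T) = Mul(-10, v) (Function('N')(v, T) = Mul(Mul(-5, v), 2) = Mul(-10, v))
Function('V')(w, b) = 60 (Function('V')(w, b) = Mul(-1, Mul(-10, 6)) = Mul(-1, -60) = 60)
Mul(-1, Function('V')(-52, Add(Add(-24, -24), -30))) = Mul(-1, 60) = -60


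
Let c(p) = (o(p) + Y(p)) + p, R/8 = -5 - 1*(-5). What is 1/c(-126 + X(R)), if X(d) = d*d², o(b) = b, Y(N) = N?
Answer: -1/378 ≈ -0.0026455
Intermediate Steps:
R = 0 (R = 8*(-5 - 1*(-5)) = 8*(-5 + 5) = 8*0 = 0)
X(d) = d³
c(p) = 3*p (c(p) = (p + p) + p = 2*p + p = 3*p)
1/c(-126 + X(R)) = 1/(3*(-126 + 0³)) = 1/(3*(-126 + 0)) = 1/(3*(-126)) = 1/(-378) = -1/378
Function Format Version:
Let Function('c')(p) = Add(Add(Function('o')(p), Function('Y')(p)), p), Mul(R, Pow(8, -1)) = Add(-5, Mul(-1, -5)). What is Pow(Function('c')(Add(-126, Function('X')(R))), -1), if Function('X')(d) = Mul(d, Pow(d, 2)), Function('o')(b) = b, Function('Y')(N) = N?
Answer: Rational(-1, 378) ≈ -0.0026455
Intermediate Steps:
R = 0 (R = Mul(8, Add(-5, Mul(-1, -5))) = Mul(8, Add(-5, 5)) = Mul(8, 0) = 0)
Function('X')(d) = Pow(d, 3)
Function('c')(p) = Mul(3, p) (Function('c')(p) = Add(Add(p, p), p) = Add(Mul(2, p), p) = Mul(3, p))
Pow(Function('c')(Add(-126, Function('X')(R))), -1) = Pow(Mul(3, Add(-126, Pow(0, 3))), -1) = Pow(Mul(3, Add(-126, 0)), -1) = Pow(Mul(3, -126), -1) = Pow(-378, -1) = Rational(-1, 378)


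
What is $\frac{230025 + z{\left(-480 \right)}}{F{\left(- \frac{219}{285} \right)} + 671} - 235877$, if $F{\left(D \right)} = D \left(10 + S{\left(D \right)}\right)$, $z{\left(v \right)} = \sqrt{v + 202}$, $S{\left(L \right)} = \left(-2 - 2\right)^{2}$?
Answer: $- \frac{14566432444}{61847} + \frac{95 i \sqrt{278}}{61847} \approx -2.3552 \cdot 10^{5} + 0.025611 i$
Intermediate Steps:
$S{\left(L \right)} = 16$ ($S{\left(L \right)} = \left(-4\right)^{2} = 16$)
$z{\left(v \right)} = \sqrt{202 + v}$
$F{\left(D \right)} = 26 D$ ($F{\left(D \right)} = D \left(10 + 16\right) = D 26 = 26 D$)
$\frac{230025 + z{\left(-480 \right)}}{F{\left(- \frac{219}{285} \right)} + 671} - 235877 = \frac{230025 + \sqrt{202 - 480}}{26 \left(- \frac{219}{285}\right) + 671} - 235877 = \frac{230025 + \sqrt{-278}}{26 \left(\left(-219\right) \frac{1}{285}\right) + 671} - 235877 = \frac{230025 + i \sqrt{278}}{26 \left(- \frac{73}{95}\right) + 671} - 235877 = \frac{230025 + i \sqrt{278}}{- \frac{1898}{95} + 671} - 235877 = \frac{230025 + i \sqrt{278}}{\frac{61847}{95}} - 235877 = \left(230025 + i \sqrt{278}\right) \frac{95}{61847} - 235877 = \left(\frac{21852375}{61847} + \frac{95 i \sqrt{278}}{61847}\right) - 235877 = - \frac{14566432444}{61847} + \frac{95 i \sqrt{278}}{61847}$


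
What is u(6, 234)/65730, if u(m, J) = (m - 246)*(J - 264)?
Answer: 240/2191 ≈ 0.10954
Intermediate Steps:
u(m, J) = (-264 + J)*(-246 + m) (u(m, J) = (-246 + m)*(-264 + J) = (-264 + J)*(-246 + m))
u(6, 234)/65730 = (64944 - 264*6 - 246*234 + 234*6)/65730 = (64944 - 1584 - 57564 + 1404)*(1/65730) = 7200*(1/65730) = 240/2191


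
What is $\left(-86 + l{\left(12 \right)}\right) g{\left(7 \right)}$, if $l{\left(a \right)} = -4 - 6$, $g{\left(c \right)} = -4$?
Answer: $384$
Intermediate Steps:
$l{\left(a \right)} = -10$
$\left(-86 + l{\left(12 \right)}\right) g{\left(7 \right)} = \left(-86 - 10\right) \left(-4\right) = \left(-96\right) \left(-4\right) = 384$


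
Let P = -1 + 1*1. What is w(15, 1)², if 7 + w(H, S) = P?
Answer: 49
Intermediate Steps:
P = 0 (P = -1 + 1 = 0)
w(H, S) = -7 (w(H, S) = -7 + 0 = -7)
w(15, 1)² = (-7)² = 49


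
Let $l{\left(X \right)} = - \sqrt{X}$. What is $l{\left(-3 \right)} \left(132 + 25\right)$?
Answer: $- 157 i \sqrt{3} \approx - 271.93 i$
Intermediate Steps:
$l{\left(-3 \right)} \left(132 + 25\right) = - \sqrt{-3} \left(132 + 25\right) = - i \sqrt{3} \cdot 157 = - 157 i \sqrt{3}$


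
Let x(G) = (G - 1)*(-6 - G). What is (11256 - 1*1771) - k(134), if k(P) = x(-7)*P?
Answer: 10557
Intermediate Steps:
x(G) = (-1 + G)*(-6 - G)
k(P) = -8*P (k(P) = (6 - 1*(-7)**2 - 5*(-7))*P = (6 - 1*49 + 35)*P = (6 - 49 + 35)*P = -8*P)
(11256 - 1*1771) - k(134) = (11256 - 1*1771) - (-8)*134 = (11256 - 1771) - 1*(-1072) = 9485 + 1072 = 10557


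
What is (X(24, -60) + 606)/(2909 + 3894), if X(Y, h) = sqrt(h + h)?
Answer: 606/6803 + 2*I*sqrt(30)/6803 ≈ 0.089078 + 0.0016102*I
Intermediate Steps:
X(Y, h) = sqrt(2)*sqrt(h) (X(Y, h) = sqrt(2*h) = sqrt(2)*sqrt(h))
(X(24, -60) + 606)/(2909 + 3894) = (sqrt(2)*sqrt(-60) + 606)/(2909 + 3894) = (sqrt(2)*(2*I*sqrt(15)) + 606)/6803 = (2*I*sqrt(30) + 606)*(1/6803) = (606 + 2*I*sqrt(30))*(1/6803) = 606/6803 + 2*I*sqrt(30)/6803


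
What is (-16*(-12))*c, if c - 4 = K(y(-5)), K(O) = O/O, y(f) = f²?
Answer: 960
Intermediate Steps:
K(O) = 1
c = 5 (c = 4 + 1 = 5)
(-16*(-12))*c = -16*(-12)*5 = 192*5 = 960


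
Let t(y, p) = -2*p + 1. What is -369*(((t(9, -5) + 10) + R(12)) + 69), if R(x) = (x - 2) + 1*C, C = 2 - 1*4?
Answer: -36162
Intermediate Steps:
C = -2 (C = 2 - 4 = -2)
R(x) = -4 + x (R(x) = (x - 2) + 1*(-2) = (-2 + x) - 2 = -4 + x)
t(y, p) = 1 - 2*p
-369*(((t(9, -5) + 10) + R(12)) + 69) = -369*((((1 - 2*(-5)) + 10) + (-4 + 12)) + 69) = -369*((((1 + 10) + 10) + 8) + 69) = -369*(((11 + 10) + 8) + 69) = -369*((21 + 8) + 69) = -369*(29 + 69) = -369*98 = -36162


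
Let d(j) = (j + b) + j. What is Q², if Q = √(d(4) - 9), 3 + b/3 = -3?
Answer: -19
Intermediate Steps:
b = -18 (b = -9 + 3*(-3) = -9 - 9 = -18)
d(j) = -18 + 2*j (d(j) = (j - 18) + j = (-18 + j) + j = -18 + 2*j)
Q = I*√19 (Q = √((-18 + 2*4) - 9) = √((-18 + 8) - 9) = √(-10 - 9) = √(-19) = I*√19 ≈ 4.3589*I)
Q² = (I*√19)² = -19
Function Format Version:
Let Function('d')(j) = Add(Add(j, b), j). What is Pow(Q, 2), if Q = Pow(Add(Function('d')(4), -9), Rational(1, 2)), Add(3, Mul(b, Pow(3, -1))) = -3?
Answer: -19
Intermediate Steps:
b = -18 (b = Add(-9, Mul(3, -3)) = Add(-9, -9) = -18)
Function('d')(j) = Add(-18, Mul(2, j)) (Function('d')(j) = Add(Add(j, -18), j) = Add(Add(-18, j), j) = Add(-18, Mul(2, j)))
Q = Mul(I, Pow(19, Rational(1, 2))) (Q = Pow(Add(Add(-18, Mul(2, 4)), -9), Rational(1, 2)) = Pow(Add(Add(-18, 8), -9), Rational(1, 2)) = Pow(Add(-10, -9), Rational(1, 2)) = Pow(-19, Rational(1, 2)) = Mul(I, Pow(19, Rational(1, 2))) ≈ Mul(4.3589, I))
Pow(Q, 2) = Pow(Mul(I, Pow(19, Rational(1, 2))), 2) = -19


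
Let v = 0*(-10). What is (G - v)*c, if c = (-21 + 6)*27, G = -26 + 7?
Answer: 7695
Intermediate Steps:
v = 0
G = -19
c = -405 (c = -15*27 = -405)
(G - v)*c = (-19 - 1*0)*(-405) = (-19 + 0)*(-405) = -19*(-405) = 7695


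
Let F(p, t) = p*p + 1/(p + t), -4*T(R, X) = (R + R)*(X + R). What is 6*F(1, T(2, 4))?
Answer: 24/5 ≈ 4.8000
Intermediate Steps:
T(R, X) = -R*(R + X)/2 (T(R, X) = -(R + R)*(X + R)/4 = -2*R*(R + X)/4 = -R*(R + X)/2)
F(p, t) = p**2 + 1/(p + t)
6*F(1, T(2, 4)) = 6*((1 + 1**3 - 1/2*2*(2 + 4)*1**2)/(1 - 1/2*2*(2 + 4))) = 6*((1 + 1 - 1/2*2*6*1)/(1 - 1/2*2*6)) = 6*((1 + 1 - 6*1)/(1 - 6)) = 6*((1 + 1 - 6)/(-5)) = 6*(-1/5*(-4)) = 6*(4/5) = 24/5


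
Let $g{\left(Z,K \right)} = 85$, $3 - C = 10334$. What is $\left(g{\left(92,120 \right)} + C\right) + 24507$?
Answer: $14261$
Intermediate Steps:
$C = -10331$ ($C = 3 - 10334 = -10331$)
$\left(g{\left(92,120 \right)} + C\right) + 24507 = \left(85 - 10331\right) + 24507 = -10246 + 24507 = 14261$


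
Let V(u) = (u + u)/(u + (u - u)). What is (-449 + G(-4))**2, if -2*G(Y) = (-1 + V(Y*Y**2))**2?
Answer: 808201/4 ≈ 2.0205e+5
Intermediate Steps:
V(u) = 2 (V(u) = (2*u)/(u + 0) = (2*u)/u = 2)
G(Y) = -1/2 (G(Y) = -(-1 + 2)**2/2 = -1/2*1**2 = -1/2*1 = -1/2)
(-449 + G(-4))**2 = (-449 - 1/2)**2 = (-899/2)**2 = 808201/4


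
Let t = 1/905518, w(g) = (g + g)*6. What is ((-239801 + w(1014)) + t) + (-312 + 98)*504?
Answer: -303791328301/905518 ≈ -3.3549e+5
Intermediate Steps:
w(g) = 12*g (w(g) = (2*g)*6 = 12*g)
t = 1/905518 ≈ 1.1043e-6
((-239801 + w(1014)) + t) + (-312 + 98)*504 = ((-239801 + 12*1014) + 1/905518) + (-312 + 98)*504 = ((-239801 + 12168) + 1/905518) - 214*504 = (-227633 + 1/905518) - 107856 = -206125778893/905518 - 107856 = -303791328301/905518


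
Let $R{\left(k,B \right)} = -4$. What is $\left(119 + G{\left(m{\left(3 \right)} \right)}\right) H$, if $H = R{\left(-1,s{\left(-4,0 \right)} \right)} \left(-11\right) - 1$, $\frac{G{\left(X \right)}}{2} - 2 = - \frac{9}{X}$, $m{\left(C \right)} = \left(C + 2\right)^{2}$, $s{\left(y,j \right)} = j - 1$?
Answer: $\frac{131451}{25} \approx 5258.0$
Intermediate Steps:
$s{\left(y,j \right)} = -1 + j$ ($s{\left(y,j \right)} = j - 1 = -1 + j$)
$m{\left(C \right)} = \left(2 + C\right)^{2}$
$G{\left(X \right)} = 4 - \frac{18}{X}$ ($G{\left(X \right)} = 4 + 2 \left(- \frac{9}{X}\right) = 4 - \frac{18}{X}$)
$H = 43$ ($H = \left(-4\right) \left(-11\right) - 1 = 44 - 1 = 43$)
$\left(119 + G{\left(m{\left(3 \right)} \right)}\right) H = \left(119 + \left(4 - \frac{18}{\left(2 + 3\right)^{2}}\right)\right) 43 = \left(119 + \left(4 - \frac{18}{5^{2}}\right)\right) 43 = \left(119 + \left(4 - \frac{18}{25}\right)\right) 43 = \left(119 + \frac{82}{25}\right) 43 = \frac{3057}{25} \cdot 43 = \frac{131451}{25}$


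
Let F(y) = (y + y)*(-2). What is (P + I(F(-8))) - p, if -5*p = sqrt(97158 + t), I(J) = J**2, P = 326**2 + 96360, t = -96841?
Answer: 203660 + sqrt(317)/5 ≈ 2.0366e+5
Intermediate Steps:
F(y) = -4*y (F(y) = (2*y)*(-2) = -4*y)
P = 202636 (P = 106276 + 96360 = 202636)
p = -sqrt(317)/5 (p = -sqrt(97158 - 96841)/5 = -sqrt(317)/5 ≈ -3.5609)
(P + I(F(-8))) - p = (202636 + (-4*(-8))**2) - (-1)*sqrt(317)/5 = (202636 + 32**2) + sqrt(317)/5 = (202636 + 1024) + sqrt(317)/5 = 203660 + sqrt(317)/5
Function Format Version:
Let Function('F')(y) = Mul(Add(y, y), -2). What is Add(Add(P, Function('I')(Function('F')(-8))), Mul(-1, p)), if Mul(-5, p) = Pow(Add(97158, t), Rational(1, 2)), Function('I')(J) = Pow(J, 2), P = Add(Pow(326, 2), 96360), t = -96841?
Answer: Add(203660, Mul(Rational(1, 5), Pow(317, Rational(1, 2)))) ≈ 2.0366e+5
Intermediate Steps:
Function('F')(y) = Mul(-4, y) (Function('F')(y) = Mul(Mul(2, y), -2) = Mul(-4, y))
P = 202636 (P = Add(106276, 96360) = 202636)
p = Mul(Rational(-1, 5), Pow(317, Rational(1, 2))) (p = Mul(Rational(-1, 5), Pow(Add(97158, -96841), Rational(1, 2))) = Mul(Rational(-1, 5), Pow(317, Rational(1, 2))) ≈ -3.5609)
Add(Add(P, Function('I')(Function('F')(-8))), Mul(-1, p)) = Add(Add(202636, Pow(Mul(-4, -8), 2)), Mul(-1, Mul(Rational(-1, 5), Pow(317, Rational(1, 2))))) = Add(Add(202636, Pow(32, 2)), Mul(Rational(1, 5), Pow(317, Rational(1, 2)))) = Add(Add(202636, 1024), Mul(Rational(1, 5), Pow(317, Rational(1, 2)))) = Add(203660, Mul(Rational(1, 5), Pow(317, Rational(1, 2))))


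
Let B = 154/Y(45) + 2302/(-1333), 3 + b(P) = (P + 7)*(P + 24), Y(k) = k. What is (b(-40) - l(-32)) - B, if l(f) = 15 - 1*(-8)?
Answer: 30010778/59985 ≈ 500.30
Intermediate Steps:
l(f) = 23 (l(f) = 15 + 8 = 23)
b(P) = -3 + (7 + P)*(24 + P) (b(P) = -3 + (P + 7)*(P + 24) = -3 + (7 + P)*(24 + P))
B = 101692/59985 (B = 154/45 + 2302/(-1333) = 154*(1/45) + 2302*(-1/1333) = 154/45 - 2302/1333 = 101692/59985 ≈ 1.6953)
(b(-40) - l(-32)) - B = ((165 + (-40)² + 31*(-40)) - 1*23) - 1*101692/59985 = ((165 + 1600 - 1240) - 23) - 101692/59985 = (525 - 23) - 101692/59985 = 502 - 101692/59985 = 30010778/59985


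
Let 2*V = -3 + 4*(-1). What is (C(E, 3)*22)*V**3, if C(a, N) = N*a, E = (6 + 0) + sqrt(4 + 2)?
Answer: -33957/2 - 11319*sqrt(6)/4 ≈ -23910.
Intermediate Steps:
E = 6 + sqrt(6) ≈ 8.4495
V = -7/2 (V = (-3 + 4*(-1))/2 = (-3 - 4)/2 = (1/2)*(-7) = -7/2 ≈ -3.5000)
(C(E, 3)*22)*V**3 = ((3*(6 + sqrt(6)))*22)*(-7/2)**3 = ((18 + 3*sqrt(6))*22)*(-343/8) = (396 + 66*sqrt(6))*(-343/8) = -33957/2 - 11319*sqrt(6)/4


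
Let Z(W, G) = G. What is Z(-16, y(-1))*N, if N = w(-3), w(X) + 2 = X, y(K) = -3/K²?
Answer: 15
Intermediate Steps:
y(K) = -3/K²
w(X) = -2 + X
N = -5 (N = -2 - 3 = -5)
Z(-16, y(-1))*N = -3/(-1)²*(-5) = -3*1*(-5) = -3*(-5) = 15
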